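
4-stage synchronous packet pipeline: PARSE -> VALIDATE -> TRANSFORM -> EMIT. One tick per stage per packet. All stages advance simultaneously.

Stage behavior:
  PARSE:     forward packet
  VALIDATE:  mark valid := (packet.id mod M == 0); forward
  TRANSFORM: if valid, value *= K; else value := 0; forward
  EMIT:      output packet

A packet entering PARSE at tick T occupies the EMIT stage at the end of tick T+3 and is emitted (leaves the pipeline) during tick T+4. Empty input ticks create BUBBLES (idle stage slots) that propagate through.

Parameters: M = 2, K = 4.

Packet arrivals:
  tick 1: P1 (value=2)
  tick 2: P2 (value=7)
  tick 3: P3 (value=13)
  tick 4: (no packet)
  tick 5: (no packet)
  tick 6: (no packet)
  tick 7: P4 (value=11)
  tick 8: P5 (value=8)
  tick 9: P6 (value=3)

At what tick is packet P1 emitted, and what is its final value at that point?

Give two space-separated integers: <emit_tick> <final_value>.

Answer: 5 0

Derivation:
Tick 1: [PARSE:P1(v=2,ok=F), VALIDATE:-, TRANSFORM:-, EMIT:-] out:-; in:P1
Tick 2: [PARSE:P2(v=7,ok=F), VALIDATE:P1(v=2,ok=F), TRANSFORM:-, EMIT:-] out:-; in:P2
Tick 3: [PARSE:P3(v=13,ok=F), VALIDATE:P2(v=7,ok=T), TRANSFORM:P1(v=0,ok=F), EMIT:-] out:-; in:P3
Tick 4: [PARSE:-, VALIDATE:P3(v=13,ok=F), TRANSFORM:P2(v=28,ok=T), EMIT:P1(v=0,ok=F)] out:-; in:-
Tick 5: [PARSE:-, VALIDATE:-, TRANSFORM:P3(v=0,ok=F), EMIT:P2(v=28,ok=T)] out:P1(v=0); in:-
Tick 6: [PARSE:-, VALIDATE:-, TRANSFORM:-, EMIT:P3(v=0,ok=F)] out:P2(v=28); in:-
Tick 7: [PARSE:P4(v=11,ok=F), VALIDATE:-, TRANSFORM:-, EMIT:-] out:P3(v=0); in:P4
Tick 8: [PARSE:P5(v=8,ok=F), VALIDATE:P4(v=11,ok=T), TRANSFORM:-, EMIT:-] out:-; in:P5
Tick 9: [PARSE:P6(v=3,ok=F), VALIDATE:P5(v=8,ok=F), TRANSFORM:P4(v=44,ok=T), EMIT:-] out:-; in:P6
Tick 10: [PARSE:-, VALIDATE:P6(v=3,ok=T), TRANSFORM:P5(v=0,ok=F), EMIT:P4(v=44,ok=T)] out:-; in:-
Tick 11: [PARSE:-, VALIDATE:-, TRANSFORM:P6(v=12,ok=T), EMIT:P5(v=0,ok=F)] out:P4(v=44); in:-
Tick 12: [PARSE:-, VALIDATE:-, TRANSFORM:-, EMIT:P6(v=12,ok=T)] out:P5(v=0); in:-
Tick 13: [PARSE:-, VALIDATE:-, TRANSFORM:-, EMIT:-] out:P6(v=12); in:-
P1: arrives tick 1, valid=False (id=1, id%2=1), emit tick 5, final value 0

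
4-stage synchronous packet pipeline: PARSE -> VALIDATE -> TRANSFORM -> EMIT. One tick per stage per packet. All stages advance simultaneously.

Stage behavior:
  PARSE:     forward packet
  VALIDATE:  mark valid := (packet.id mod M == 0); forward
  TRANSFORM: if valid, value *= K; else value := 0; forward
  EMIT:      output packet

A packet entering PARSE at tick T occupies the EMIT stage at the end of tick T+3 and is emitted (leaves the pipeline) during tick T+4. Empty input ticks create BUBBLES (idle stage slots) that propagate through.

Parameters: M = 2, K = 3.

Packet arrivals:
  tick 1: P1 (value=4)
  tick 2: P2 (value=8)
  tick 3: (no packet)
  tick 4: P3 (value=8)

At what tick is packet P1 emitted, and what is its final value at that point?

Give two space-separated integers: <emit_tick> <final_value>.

Answer: 5 0

Derivation:
Tick 1: [PARSE:P1(v=4,ok=F), VALIDATE:-, TRANSFORM:-, EMIT:-] out:-; in:P1
Tick 2: [PARSE:P2(v=8,ok=F), VALIDATE:P1(v=4,ok=F), TRANSFORM:-, EMIT:-] out:-; in:P2
Tick 3: [PARSE:-, VALIDATE:P2(v=8,ok=T), TRANSFORM:P1(v=0,ok=F), EMIT:-] out:-; in:-
Tick 4: [PARSE:P3(v=8,ok=F), VALIDATE:-, TRANSFORM:P2(v=24,ok=T), EMIT:P1(v=0,ok=F)] out:-; in:P3
Tick 5: [PARSE:-, VALIDATE:P3(v=8,ok=F), TRANSFORM:-, EMIT:P2(v=24,ok=T)] out:P1(v=0); in:-
Tick 6: [PARSE:-, VALIDATE:-, TRANSFORM:P3(v=0,ok=F), EMIT:-] out:P2(v=24); in:-
Tick 7: [PARSE:-, VALIDATE:-, TRANSFORM:-, EMIT:P3(v=0,ok=F)] out:-; in:-
Tick 8: [PARSE:-, VALIDATE:-, TRANSFORM:-, EMIT:-] out:P3(v=0); in:-
P1: arrives tick 1, valid=False (id=1, id%2=1), emit tick 5, final value 0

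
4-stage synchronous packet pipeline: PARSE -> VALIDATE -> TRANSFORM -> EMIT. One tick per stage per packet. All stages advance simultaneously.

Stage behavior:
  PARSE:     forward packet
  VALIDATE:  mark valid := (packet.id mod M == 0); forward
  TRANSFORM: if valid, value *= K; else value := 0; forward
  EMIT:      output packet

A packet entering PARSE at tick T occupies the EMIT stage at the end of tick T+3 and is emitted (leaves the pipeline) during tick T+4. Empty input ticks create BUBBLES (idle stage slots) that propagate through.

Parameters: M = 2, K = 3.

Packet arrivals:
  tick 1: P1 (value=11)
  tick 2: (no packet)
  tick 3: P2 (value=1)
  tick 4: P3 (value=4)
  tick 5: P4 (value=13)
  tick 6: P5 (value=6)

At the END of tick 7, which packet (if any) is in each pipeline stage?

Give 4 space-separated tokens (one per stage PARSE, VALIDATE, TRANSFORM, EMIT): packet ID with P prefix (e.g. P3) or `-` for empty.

Answer: - P5 P4 P3

Derivation:
Tick 1: [PARSE:P1(v=11,ok=F), VALIDATE:-, TRANSFORM:-, EMIT:-] out:-; in:P1
Tick 2: [PARSE:-, VALIDATE:P1(v=11,ok=F), TRANSFORM:-, EMIT:-] out:-; in:-
Tick 3: [PARSE:P2(v=1,ok=F), VALIDATE:-, TRANSFORM:P1(v=0,ok=F), EMIT:-] out:-; in:P2
Tick 4: [PARSE:P3(v=4,ok=F), VALIDATE:P2(v=1,ok=T), TRANSFORM:-, EMIT:P1(v=0,ok=F)] out:-; in:P3
Tick 5: [PARSE:P4(v=13,ok=F), VALIDATE:P3(v=4,ok=F), TRANSFORM:P2(v=3,ok=T), EMIT:-] out:P1(v=0); in:P4
Tick 6: [PARSE:P5(v=6,ok=F), VALIDATE:P4(v=13,ok=T), TRANSFORM:P3(v=0,ok=F), EMIT:P2(v=3,ok=T)] out:-; in:P5
Tick 7: [PARSE:-, VALIDATE:P5(v=6,ok=F), TRANSFORM:P4(v=39,ok=T), EMIT:P3(v=0,ok=F)] out:P2(v=3); in:-
At end of tick 7: ['-', 'P5', 'P4', 'P3']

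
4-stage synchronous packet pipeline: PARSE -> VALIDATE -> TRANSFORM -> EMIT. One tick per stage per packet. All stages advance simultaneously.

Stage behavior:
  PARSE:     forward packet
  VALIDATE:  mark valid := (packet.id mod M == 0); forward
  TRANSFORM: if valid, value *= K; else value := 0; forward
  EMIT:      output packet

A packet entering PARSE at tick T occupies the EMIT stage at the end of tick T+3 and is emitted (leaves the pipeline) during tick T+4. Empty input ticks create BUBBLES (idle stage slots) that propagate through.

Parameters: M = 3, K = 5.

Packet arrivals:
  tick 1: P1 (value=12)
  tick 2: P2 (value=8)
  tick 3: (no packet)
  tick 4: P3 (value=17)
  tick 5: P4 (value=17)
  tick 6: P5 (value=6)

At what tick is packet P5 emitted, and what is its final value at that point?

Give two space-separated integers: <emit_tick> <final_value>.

Answer: 10 0

Derivation:
Tick 1: [PARSE:P1(v=12,ok=F), VALIDATE:-, TRANSFORM:-, EMIT:-] out:-; in:P1
Tick 2: [PARSE:P2(v=8,ok=F), VALIDATE:P1(v=12,ok=F), TRANSFORM:-, EMIT:-] out:-; in:P2
Tick 3: [PARSE:-, VALIDATE:P2(v=8,ok=F), TRANSFORM:P1(v=0,ok=F), EMIT:-] out:-; in:-
Tick 4: [PARSE:P3(v=17,ok=F), VALIDATE:-, TRANSFORM:P2(v=0,ok=F), EMIT:P1(v=0,ok=F)] out:-; in:P3
Tick 5: [PARSE:P4(v=17,ok=F), VALIDATE:P3(v=17,ok=T), TRANSFORM:-, EMIT:P2(v=0,ok=F)] out:P1(v=0); in:P4
Tick 6: [PARSE:P5(v=6,ok=F), VALIDATE:P4(v=17,ok=F), TRANSFORM:P3(v=85,ok=T), EMIT:-] out:P2(v=0); in:P5
Tick 7: [PARSE:-, VALIDATE:P5(v=6,ok=F), TRANSFORM:P4(v=0,ok=F), EMIT:P3(v=85,ok=T)] out:-; in:-
Tick 8: [PARSE:-, VALIDATE:-, TRANSFORM:P5(v=0,ok=F), EMIT:P4(v=0,ok=F)] out:P3(v=85); in:-
Tick 9: [PARSE:-, VALIDATE:-, TRANSFORM:-, EMIT:P5(v=0,ok=F)] out:P4(v=0); in:-
Tick 10: [PARSE:-, VALIDATE:-, TRANSFORM:-, EMIT:-] out:P5(v=0); in:-
P5: arrives tick 6, valid=False (id=5, id%3=2), emit tick 10, final value 0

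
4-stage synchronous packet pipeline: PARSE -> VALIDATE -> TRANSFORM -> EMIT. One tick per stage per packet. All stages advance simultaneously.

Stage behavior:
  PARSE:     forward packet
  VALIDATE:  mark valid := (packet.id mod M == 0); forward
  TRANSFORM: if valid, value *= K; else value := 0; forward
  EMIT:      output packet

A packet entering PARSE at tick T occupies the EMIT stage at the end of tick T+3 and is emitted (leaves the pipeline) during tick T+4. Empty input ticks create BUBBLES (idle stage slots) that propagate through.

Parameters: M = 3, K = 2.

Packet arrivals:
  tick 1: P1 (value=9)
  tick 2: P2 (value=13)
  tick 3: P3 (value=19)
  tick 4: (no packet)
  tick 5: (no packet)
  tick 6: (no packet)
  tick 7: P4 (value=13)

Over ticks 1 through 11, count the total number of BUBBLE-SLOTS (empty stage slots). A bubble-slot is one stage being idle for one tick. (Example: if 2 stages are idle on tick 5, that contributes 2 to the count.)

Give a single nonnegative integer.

Answer: 28

Derivation:
Tick 1: [PARSE:P1(v=9,ok=F), VALIDATE:-, TRANSFORM:-, EMIT:-] out:-; bubbles=3
Tick 2: [PARSE:P2(v=13,ok=F), VALIDATE:P1(v=9,ok=F), TRANSFORM:-, EMIT:-] out:-; bubbles=2
Tick 3: [PARSE:P3(v=19,ok=F), VALIDATE:P2(v=13,ok=F), TRANSFORM:P1(v=0,ok=F), EMIT:-] out:-; bubbles=1
Tick 4: [PARSE:-, VALIDATE:P3(v=19,ok=T), TRANSFORM:P2(v=0,ok=F), EMIT:P1(v=0,ok=F)] out:-; bubbles=1
Tick 5: [PARSE:-, VALIDATE:-, TRANSFORM:P3(v=38,ok=T), EMIT:P2(v=0,ok=F)] out:P1(v=0); bubbles=2
Tick 6: [PARSE:-, VALIDATE:-, TRANSFORM:-, EMIT:P3(v=38,ok=T)] out:P2(v=0); bubbles=3
Tick 7: [PARSE:P4(v=13,ok=F), VALIDATE:-, TRANSFORM:-, EMIT:-] out:P3(v=38); bubbles=3
Tick 8: [PARSE:-, VALIDATE:P4(v=13,ok=F), TRANSFORM:-, EMIT:-] out:-; bubbles=3
Tick 9: [PARSE:-, VALIDATE:-, TRANSFORM:P4(v=0,ok=F), EMIT:-] out:-; bubbles=3
Tick 10: [PARSE:-, VALIDATE:-, TRANSFORM:-, EMIT:P4(v=0,ok=F)] out:-; bubbles=3
Tick 11: [PARSE:-, VALIDATE:-, TRANSFORM:-, EMIT:-] out:P4(v=0); bubbles=4
Total bubble-slots: 28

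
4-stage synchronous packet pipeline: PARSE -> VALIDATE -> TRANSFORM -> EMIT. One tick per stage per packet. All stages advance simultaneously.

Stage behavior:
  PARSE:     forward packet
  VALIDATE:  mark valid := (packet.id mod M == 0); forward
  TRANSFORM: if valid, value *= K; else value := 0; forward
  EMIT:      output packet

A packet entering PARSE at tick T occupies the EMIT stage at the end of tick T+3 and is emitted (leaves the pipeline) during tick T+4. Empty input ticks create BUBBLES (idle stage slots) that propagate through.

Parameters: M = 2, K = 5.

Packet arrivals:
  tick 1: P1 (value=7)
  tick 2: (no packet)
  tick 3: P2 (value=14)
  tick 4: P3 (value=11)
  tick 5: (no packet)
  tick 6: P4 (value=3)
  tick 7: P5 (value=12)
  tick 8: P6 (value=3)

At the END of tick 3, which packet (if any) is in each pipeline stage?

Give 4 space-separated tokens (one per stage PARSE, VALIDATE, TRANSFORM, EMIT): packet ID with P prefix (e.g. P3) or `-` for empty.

Tick 1: [PARSE:P1(v=7,ok=F), VALIDATE:-, TRANSFORM:-, EMIT:-] out:-; in:P1
Tick 2: [PARSE:-, VALIDATE:P1(v=7,ok=F), TRANSFORM:-, EMIT:-] out:-; in:-
Tick 3: [PARSE:P2(v=14,ok=F), VALIDATE:-, TRANSFORM:P1(v=0,ok=F), EMIT:-] out:-; in:P2
At end of tick 3: ['P2', '-', 'P1', '-']

Answer: P2 - P1 -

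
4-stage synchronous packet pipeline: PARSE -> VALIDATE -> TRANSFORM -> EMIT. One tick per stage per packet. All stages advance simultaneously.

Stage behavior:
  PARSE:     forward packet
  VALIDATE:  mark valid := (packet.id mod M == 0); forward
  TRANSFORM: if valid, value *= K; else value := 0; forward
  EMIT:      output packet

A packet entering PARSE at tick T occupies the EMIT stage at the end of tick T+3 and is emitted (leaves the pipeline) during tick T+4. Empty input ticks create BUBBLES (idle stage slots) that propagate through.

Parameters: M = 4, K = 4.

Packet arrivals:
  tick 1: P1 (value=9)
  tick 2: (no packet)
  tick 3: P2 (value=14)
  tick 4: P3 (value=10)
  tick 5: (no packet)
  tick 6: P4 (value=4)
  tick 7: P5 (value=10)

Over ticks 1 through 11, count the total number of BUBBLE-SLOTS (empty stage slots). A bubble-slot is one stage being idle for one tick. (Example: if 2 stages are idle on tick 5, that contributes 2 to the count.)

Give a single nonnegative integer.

Answer: 24

Derivation:
Tick 1: [PARSE:P1(v=9,ok=F), VALIDATE:-, TRANSFORM:-, EMIT:-] out:-; bubbles=3
Tick 2: [PARSE:-, VALIDATE:P1(v=9,ok=F), TRANSFORM:-, EMIT:-] out:-; bubbles=3
Tick 3: [PARSE:P2(v=14,ok=F), VALIDATE:-, TRANSFORM:P1(v=0,ok=F), EMIT:-] out:-; bubbles=2
Tick 4: [PARSE:P3(v=10,ok=F), VALIDATE:P2(v=14,ok=F), TRANSFORM:-, EMIT:P1(v=0,ok=F)] out:-; bubbles=1
Tick 5: [PARSE:-, VALIDATE:P3(v=10,ok=F), TRANSFORM:P2(v=0,ok=F), EMIT:-] out:P1(v=0); bubbles=2
Tick 6: [PARSE:P4(v=4,ok=F), VALIDATE:-, TRANSFORM:P3(v=0,ok=F), EMIT:P2(v=0,ok=F)] out:-; bubbles=1
Tick 7: [PARSE:P5(v=10,ok=F), VALIDATE:P4(v=4,ok=T), TRANSFORM:-, EMIT:P3(v=0,ok=F)] out:P2(v=0); bubbles=1
Tick 8: [PARSE:-, VALIDATE:P5(v=10,ok=F), TRANSFORM:P4(v=16,ok=T), EMIT:-] out:P3(v=0); bubbles=2
Tick 9: [PARSE:-, VALIDATE:-, TRANSFORM:P5(v=0,ok=F), EMIT:P4(v=16,ok=T)] out:-; bubbles=2
Tick 10: [PARSE:-, VALIDATE:-, TRANSFORM:-, EMIT:P5(v=0,ok=F)] out:P4(v=16); bubbles=3
Tick 11: [PARSE:-, VALIDATE:-, TRANSFORM:-, EMIT:-] out:P5(v=0); bubbles=4
Total bubble-slots: 24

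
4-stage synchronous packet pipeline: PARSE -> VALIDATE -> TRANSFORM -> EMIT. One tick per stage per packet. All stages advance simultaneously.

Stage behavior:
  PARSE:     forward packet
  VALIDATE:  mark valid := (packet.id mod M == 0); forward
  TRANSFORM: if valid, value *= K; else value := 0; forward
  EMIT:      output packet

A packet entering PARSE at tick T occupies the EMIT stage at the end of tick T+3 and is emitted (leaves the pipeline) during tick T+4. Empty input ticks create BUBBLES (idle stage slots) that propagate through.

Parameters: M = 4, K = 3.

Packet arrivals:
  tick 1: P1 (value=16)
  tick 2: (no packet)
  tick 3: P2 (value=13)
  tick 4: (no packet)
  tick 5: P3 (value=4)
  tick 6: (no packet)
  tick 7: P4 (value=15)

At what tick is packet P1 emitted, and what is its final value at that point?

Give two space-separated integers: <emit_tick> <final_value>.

Tick 1: [PARSE:P1(v=16,ok=F), VALIDATE:-, TRANSFORM:-, EMIT:-] out:-; in:P1
Tick 2: [PARSE:-, VALIDATE:P1(v=16,ok=F), TRANSFORM:-, EMIT:-] out:-; in:-
Tick 3: [PARSE:P2(v=13,ok=F), VALIDATE:-, TRANSFORM:P1(v=0,ok=F), EMIT:-] out:-; in:P2
Tick 4: [PARSE:-, VALIDATE:P2(v=13,ok=F), TRANSFORM:-, EMIT:P1(v=0,ok=F)] out:-; in:-
Tick 5: [PARSE:P3(v=4,ok=F), VALIDATE:-, TRANSFORM:P2(v=0,ok=F), EMIT:-] out:P1(v=0); in:P3
Tick 6: [PARSE:-, VALIDATE:P3(v=4,ok=F), TRANSFORM:-, EMIT:P2(v=0,ok=F)] out:-; in:-
Tick 7: [PARSE:P4(v=15,ok=F), VALIDATE:-, TRANSFORM:P3(v=0,ok=F), EMIT:-] out:P2(v=0); in:P4
Tick 8: [PARSE:-, VALIDATE:P4(v=15,ok=T), TRANSFORM:-, EMIT:P3(v=0,ok=F)] out:-; in:-
Tick 9: [PARSE:-, VALIDATE:-, TRANSFORM:P4(v=45,ok=T), EMIT:-] out:P3(v=0); in:-
Tick 10: [PARSE:-, VALIDATE:-, TRANSFORM:-, EMIT:P4(v=45,ok=T)] out:-; in:-
Tick 11: [PARSE:-, VALIDATE:-, TRANSFORM:-, EMIT:-] out:P4(v=45); in:-
P1: arrives tick 1, valid=False (id=1, id%4=1), emit tick 5, final value 0

Answer: 5 0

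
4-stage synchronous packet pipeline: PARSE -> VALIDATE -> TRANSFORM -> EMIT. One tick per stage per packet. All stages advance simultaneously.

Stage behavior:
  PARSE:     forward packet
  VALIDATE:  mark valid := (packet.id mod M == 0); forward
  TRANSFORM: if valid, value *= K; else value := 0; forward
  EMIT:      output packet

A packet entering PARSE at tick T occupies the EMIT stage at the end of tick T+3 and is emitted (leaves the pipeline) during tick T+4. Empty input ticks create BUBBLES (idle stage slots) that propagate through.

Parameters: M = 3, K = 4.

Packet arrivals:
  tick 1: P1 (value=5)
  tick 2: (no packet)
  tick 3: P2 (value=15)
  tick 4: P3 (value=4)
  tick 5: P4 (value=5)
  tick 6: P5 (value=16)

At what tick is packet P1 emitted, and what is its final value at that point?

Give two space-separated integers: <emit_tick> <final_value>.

Answer: 5 0

Derivation:
Tick 1: [PARSE:P1(v=5,ok=F), VALIDATE:-, TRANSFORM:-, EMIT:-] out:-; in:P1
Tick 2: [PARSE:-, VALIDATE:P1(v=5,ok=F), TRANSFORM:-, EMIT:-] out:-; in:-
Tick 3: [PARSE:P2(v=15,ok=F), VALIDATE:-, TRANSFORM:P1(v=0,ok=F), EMIT:-] out:-; in:P2
Tick 4: [PARSE:P3(v=4,ok=F), VALIDATE:P2(v=15,ok=F), TRANSFORM:-, EMIT:P1(v=0,ok=F)] out:-; in:P3
Tick 5: [PARSE:P4(v=5,ok=F), VALIDATE:P3(v=4,ok=T), TRANSFORM:P2(v=0,ok=F), EMIT:-] out:P1(v=0); in:P4
Tick 6: [PARSE:P5(v=16,ok=F), VALIDATE:P4(v=5,ok=F), TRANSFORM:P3(v=16,ok=T), EMIT:P2(v=0,ok=F)] out:-; in:P5
Tick 7: [PARSE:-, VALIDATE:P5(v=16,ok=F), TRANSFORM:P4(v=0,ok=F), EMIT:P3(v=16,ok=T)] out:P2(v=0); in:-
Tick 8: [PARSE:-, VALIDATE:-, TRANSFORM:P5(v=0,ok=F), EMIT:P4(v=0,ok=F)] out:P3(v=16); in:-
Tick 9: [PARSE:-, VALIDATE:-, TRANSFORM:-, EMIT:P5(v=0,ok=F)] out:P4(v=0); in:-
Tick 10: [PARSE:-, VALIDATE:-, TRANSFORM:-, EMIT:-] out:P5(v=0); in:-
P1: arrives tick 1, valid=False (id=1, id%3=1), emit tick 5, final value 0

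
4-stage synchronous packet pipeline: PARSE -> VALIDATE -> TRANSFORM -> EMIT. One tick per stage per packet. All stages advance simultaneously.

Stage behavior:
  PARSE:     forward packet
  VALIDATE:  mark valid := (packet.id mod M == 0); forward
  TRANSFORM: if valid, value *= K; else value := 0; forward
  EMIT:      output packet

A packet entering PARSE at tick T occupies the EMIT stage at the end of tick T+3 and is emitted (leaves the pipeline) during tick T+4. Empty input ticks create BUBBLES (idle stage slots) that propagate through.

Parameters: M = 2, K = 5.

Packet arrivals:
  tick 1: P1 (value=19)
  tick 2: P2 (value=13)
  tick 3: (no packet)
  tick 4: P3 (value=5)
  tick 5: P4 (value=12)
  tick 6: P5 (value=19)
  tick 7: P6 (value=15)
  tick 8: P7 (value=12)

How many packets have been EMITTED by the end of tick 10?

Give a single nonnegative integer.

Answer: 5

Derivation:
Tick 1: [PARSE:P1(v=19,ok=F), VALIDATE:-, TRANSFORM:-, EMIT:-] out:-; in:P1
Tick 2: [PARSE:P2(v=13,ok=F), VALIDATE:P1(v=19,ok=F), TRANSFORM:-, EMIT:-] out:-; in:P2
Tick 3: [PARSE:-, VALIDATE:P2(v=13,ok=T), TRANSFORM:P1(v=0,ok=F), EMIT:-] out:-; in:-
Tick 4: [PARSE:P3(v=5,ok=F), VALIDATE:-, TRANSFORM:P2(v=65,ok=T), EMIT:P1(v=0,ok=F)] out:-; in:P3
Tick 5: [PARSE:P4(v=12,ok=F), VALIDATE:P3(v=5,ok=F), TRANSFORM:-, EMIT:P2(v=65,ok=T)] out:P1(v=0); in:P4
Tick 6: [PARSE:P5(v=19,ok=F), VALIDATE:P4(v=12,ok=T), TRANSFORM:P3(v=0,ok=F), EMIT:-] out:P2(v=65); in:P5
Tick 7: [PARSE:P6(v=15,ok=F), VALIDATE:P5(v=19,ok=F), TRANSFORM:P4(v=60,ok=T), EMIT:P3(v=0,ok=F)] out:-; in:P6
Tick 8: [PARSE:P7(v=12,ok=F), VALIDATE:P6(v=15,ok=T), TRANSFORM:P5(v=0,ok=F), EMIT:P4(v=60,ok=T)] out:P3(v=0); in:P7
Tick 9: [PARSE:-, VALIDATE:P7(v=12,ok=F), TRANSFORM:P6(v=75,ok=T), EMIT:P5(v=0,ok=F)] out:P4(v=60); in:-
Tick 10: [PARSE:-, VALIDATE:-, TRANSFORM:P7(v=0,ok=F), EMIT:P6(v=75,ok=T)] out:P5(v=0); in:-
Emitted by tick 10: ['P1', 'P2', 'P3', 'P4', 'P5']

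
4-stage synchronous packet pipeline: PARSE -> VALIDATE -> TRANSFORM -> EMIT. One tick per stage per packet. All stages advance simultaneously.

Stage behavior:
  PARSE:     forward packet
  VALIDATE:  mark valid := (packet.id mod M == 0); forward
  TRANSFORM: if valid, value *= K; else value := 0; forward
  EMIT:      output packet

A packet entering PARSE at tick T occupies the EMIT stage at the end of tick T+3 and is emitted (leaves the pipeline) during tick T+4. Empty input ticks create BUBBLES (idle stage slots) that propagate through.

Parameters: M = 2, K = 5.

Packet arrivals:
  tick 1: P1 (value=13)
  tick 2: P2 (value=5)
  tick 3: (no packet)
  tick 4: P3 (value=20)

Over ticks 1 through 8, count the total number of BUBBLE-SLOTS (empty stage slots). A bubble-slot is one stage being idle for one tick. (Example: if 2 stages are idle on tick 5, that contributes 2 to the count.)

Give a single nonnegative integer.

Answer: 20

Derivation:
Tick 1: [PARSE:P1(v=13,ok=F), VALIDATE:-, TRANSFORM:-, EMIT:-] out:-; bubbles=3
Tick 2: [PARSE:P2(v=5,ok=F), VALIDATE:P1(v=13,ok=F), TRANSFORM:-, EMIT:-] out:-; bubbles=2
Tick 3: [PARSE:-, VALIDATE:P2(v=5,ok=T), TRANSFORM:P1(v=0,ok=F), EMIT:-] out:-; bubbles=2
Tick 4: [PARSE:P3(v=20,ok=F), VALIDATE:-, TRANSFORM:P2(v=25,ok=T), EMIT:P1(v=0,ok=F)] out:-; bubbles=1
Tick 5: [PARSE:-, VALIDATE:P3(v=20,ok=F), TRANSFORM:-, EMIT:P2(v=25,ok=T)] out:P1(v=0); bubbles=2
Tick 6: [PARSE:-, VALIDATE:-, TRANSFORM:P3(v=0,ok=F), EMIT:-] out:P2(v=25); bubbles=3
Tick 7: [PARSE:-, VALIDATE:-, TRANSFORM:-, EMIT:P3(v=0,ok=F)] out:-; bubbles=3
Tick 8: [PARSE:-, VALIDATE:-, TRANSFORM:-, EMIT:-] out:P3(v=0); bubbles=4
Total bubble-slots: 20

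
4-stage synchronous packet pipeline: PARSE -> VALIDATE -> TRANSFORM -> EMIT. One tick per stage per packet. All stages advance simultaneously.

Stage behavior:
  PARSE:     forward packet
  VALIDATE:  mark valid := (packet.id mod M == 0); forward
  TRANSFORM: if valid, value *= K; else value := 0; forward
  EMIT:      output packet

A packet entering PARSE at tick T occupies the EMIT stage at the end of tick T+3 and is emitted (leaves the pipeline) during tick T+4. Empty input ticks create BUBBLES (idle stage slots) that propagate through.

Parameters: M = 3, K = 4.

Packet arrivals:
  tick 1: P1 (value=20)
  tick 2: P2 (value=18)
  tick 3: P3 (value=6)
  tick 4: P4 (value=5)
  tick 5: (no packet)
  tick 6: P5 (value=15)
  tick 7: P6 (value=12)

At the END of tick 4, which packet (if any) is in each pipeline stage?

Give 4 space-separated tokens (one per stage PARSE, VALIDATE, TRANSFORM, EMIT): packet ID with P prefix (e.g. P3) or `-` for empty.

Answer: P4 P3 P2 P1

Derivation:
Tick 1: [PARSE:P1(v=20,ok=F), VALIDATE:-, TRANSFORM:-, EMIT:-] out:-; in:P1
Tick 2: [PARSE:P2(v=18,ok=F), VALIDATE:P1(v=20,ok=F), TRANSFORM:-, EMIT:-] out:-; in:P2
Tick 3: [PARSE:P3(v=6,ok=F), VALIDATE:P2(v=18,ok=F), TRANSFORM:P1(v=0,ok=F), EMIT:-] out:-; in:P3
Tick 4: [PARSE:P4(v=5,ok=F), VALIDATE:P3(v=6,ok=T), TRANSFORM:P2(v=0,ok=F), EMIT:P1(v=0,ok=F)] out:-; in:P4
At end of tick 4: ['P4', 'P3', 'P2', 'P1']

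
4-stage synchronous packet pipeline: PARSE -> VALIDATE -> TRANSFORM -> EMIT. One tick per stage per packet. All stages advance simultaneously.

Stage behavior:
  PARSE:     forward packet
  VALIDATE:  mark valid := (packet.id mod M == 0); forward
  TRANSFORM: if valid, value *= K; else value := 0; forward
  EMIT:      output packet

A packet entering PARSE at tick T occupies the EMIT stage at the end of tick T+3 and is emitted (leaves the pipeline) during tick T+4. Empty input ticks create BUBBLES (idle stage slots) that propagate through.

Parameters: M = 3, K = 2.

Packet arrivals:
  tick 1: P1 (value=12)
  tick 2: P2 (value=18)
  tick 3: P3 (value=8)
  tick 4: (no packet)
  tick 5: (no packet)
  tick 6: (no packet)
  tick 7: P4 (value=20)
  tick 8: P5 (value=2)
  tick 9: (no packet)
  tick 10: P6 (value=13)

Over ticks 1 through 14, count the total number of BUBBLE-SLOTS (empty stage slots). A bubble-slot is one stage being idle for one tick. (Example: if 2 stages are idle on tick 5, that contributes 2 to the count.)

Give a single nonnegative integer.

Tick 1: [PARSE:P1(v=12,ok=F), VALIDATE:-, TRANSFORM:-, EMIT:-] out:-; bubbles=3
Tick 2: [PARSE:P2(v=18,ok=F), VALIDATE:P1(v=12,ok=F), TRANSFORM:-, EMIT:-] out:-; bubbles=2
Tick 3: [PARSE:P3(v=8,ok=F), VALIDATE:P2(v=18,ok=F), TRANSFORM:P1(v=0,ok=F), EMIT:-] out:-; bubbles=1
Tick 4: [PARSE:-, VALIDATE:P3(v=8,ok=T), TRANSFORM:P2(v=0,ok=F), EMIT:P1(v=0,ok=F)] out:-; bubbles=1
Tick 5: [PARSE:-, VALIDATE:-, TRANSFORM:P3(v=16,ok=T), EMIT:P2(v=0,ok=F)] out:P1(v=0); bubbles=2
Tick 6: [PARSE:-, VALIDATE:-, TRANSFORM:-, EMIT:P3(v=16,ok=T)] out:P2(v=0); bubbles=3
Tick 7: [PARSE:P4(v=20,ok=F), VALIDATE:-, TRANSFORM:-, EMIT:-] out:P3(v=16); bubbles=3
Tick 8: [PARSE:P5(v=2,ok=F), VALIDATE:P4(v=20,ok=F), TRANSFORM:-, EMIT:-] out:-; bubbles=2
Tick 9: [PARSE:-, VALIDATE:P5(v=2,ok=F), TRANSFORM:P4(v=0,ok=F), EMIT:-] out:-; bubbles=2
Tick 10: [PARSE:P6(v=13,ok=F), VALIDATE:-, TRANSFORM:P5(v=0,ok=F), EMIT:P4(v=0,ok=F)] out:-; bubbles=1
Tick 11: [PARSE:-, VALIDATE:P6(v=13,ok=T), TRANSFORM:-, EMIT:P5(v=0,ok=F)] out:P4(v=0); bubbles=2
Tick 12: [PARSE:-, VALIDATE:-, TRANSFORM:P6(v=26,ok=T), EMIT:-] out:P5(v=0); bubbles=3
Tick 13: [PARSE:-, VALIDATE:-, TRANSFORM:-, EMIT:P6(v=26,ok=T)] out:-; bubbles=3
Tick 14: [PARSE:-, VALIDATE:-, TRANSFORM:-, EMIT:-] out:P6(v=26); bubbles=4
Total bubble-slots: 32

Answer: 32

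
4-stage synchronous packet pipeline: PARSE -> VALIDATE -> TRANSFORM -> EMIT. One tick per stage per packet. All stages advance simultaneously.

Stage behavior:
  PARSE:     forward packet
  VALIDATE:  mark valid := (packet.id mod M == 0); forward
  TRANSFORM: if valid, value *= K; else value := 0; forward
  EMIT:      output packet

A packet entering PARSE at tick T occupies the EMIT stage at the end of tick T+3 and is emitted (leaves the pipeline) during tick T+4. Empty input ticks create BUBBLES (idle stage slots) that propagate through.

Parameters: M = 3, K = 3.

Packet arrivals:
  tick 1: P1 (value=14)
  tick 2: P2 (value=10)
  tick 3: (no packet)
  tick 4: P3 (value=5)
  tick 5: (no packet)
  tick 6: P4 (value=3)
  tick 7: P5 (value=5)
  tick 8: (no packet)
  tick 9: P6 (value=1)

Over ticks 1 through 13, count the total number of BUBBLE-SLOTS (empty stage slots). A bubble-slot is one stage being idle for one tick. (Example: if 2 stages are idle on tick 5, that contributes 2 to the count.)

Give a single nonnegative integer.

Answer: 28

Derivation:
Tick 1: [PARSE:P1(v=14,ok=F), VALIDATE:-, TRANSFORM:-, EMIT:-] out:-; bubbles=3
Tick 2: [PARSE:P2(v=10,ok=F), VALIDATE:P1(v=14,ok=F), TRANSFORM:-, EMIT:-] out:-; bubbles=2
Tick 3: [PARSE:-, VALIDATE:P2(v=10,ok=F), TRANSFORM:P1(v=0,ok=F), EMIT:-] out:-; bubbles=2
Tick 4: [PARSE:P3(v=5,ok=F), VALIDATE:-, TRANSFORM:P2(v=0,ok=F), EMIT:P1(v=0,ok=F)] out:-; bubbles=1
Tick 5: [PARSE:-, VALIDATE:P3(v=5,ok=T), TRANSFORM:-, EMIT:P2(v=0,ok=F)] out:P1(v=0); bubbles=2
Tick 6: [PARSE:P4(v=3,ok=F), VALIDATE:-, TRANSFORM:P3(v=15,ok=T), EMIT:-] out:P2(v=0); bubbles=2
Tick 7: [PARSE:P5(v=5,ok=F), VALIDATE:P4(v=3,ok=F), TRANSFORM:-, EMIT:P3(v=15,ok=T)] out:-; bubbles=1
Tick 8: [PARSE:-, VALIDATE:P5(v=5,ok=F), TRANSFORM:P4(v=0,ok=F), EMIT:-] out:P3(v=15); bubbles=2
Tick 9: [PARSE:P6(v=1,ok=F), VALIDATE:-, TRANSFORM:P5(v=0,ok=F), EMIT:P4(v=0,ok=F)] out:-; bubbles=1
Tick 10: [PARSE:-, VALIDATE:P6(v=1,ok=T), TRANSFORM:-, EMIT:P5(v=0,ok=F)] out:P4(v=0); bubbles=2
Tick 11: [PARSE:-, VALIDATE:-, TRANSFORM:P6(v=3,ok=T), EMIT:-] out:P5(v=0); bubbles=3
Tick 12: [PARSE:-, VALIDATE:-, TRANSFORM:-, EMIT:P6(v=3,ok=T)] out:-; bubbles=3
Tick 13: [PARSE:-, VALIDATE:-, TRANSFORM:-, EMIT:-] out:P6(v=3); bubbles=4
Total bubble-slots: 28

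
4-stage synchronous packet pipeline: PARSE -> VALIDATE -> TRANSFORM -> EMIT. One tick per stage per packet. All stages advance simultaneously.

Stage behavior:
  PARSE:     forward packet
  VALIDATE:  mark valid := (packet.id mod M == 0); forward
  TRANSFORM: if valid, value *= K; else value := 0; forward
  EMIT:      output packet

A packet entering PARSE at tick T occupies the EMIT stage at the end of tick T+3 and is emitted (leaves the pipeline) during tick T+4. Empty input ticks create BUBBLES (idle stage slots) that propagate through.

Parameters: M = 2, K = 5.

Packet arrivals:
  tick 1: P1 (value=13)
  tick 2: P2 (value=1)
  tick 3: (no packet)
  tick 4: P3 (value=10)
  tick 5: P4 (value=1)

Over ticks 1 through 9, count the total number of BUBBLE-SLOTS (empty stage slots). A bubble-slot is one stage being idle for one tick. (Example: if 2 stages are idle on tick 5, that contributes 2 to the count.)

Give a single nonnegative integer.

Answer: 20

Derivation:
Tick 1: [PARSE:P1(v=13,ok=F), VALIDATE:-, TRANSFORM:-, EMIT:-] out:-; bubbles=3
Tick 2: [PARSE:P2(v=1,ok=F), VALIDATE:P1(v=13,ok=F), TRANSFORM:-, EMIT:-] out:-; bubbles=2
Tick 3: [PARSE:-, VALIDATE:P2(v=1,ok=T), TRANSFORM:P1(v=0,ok=F), EMIT:-] out:-; bubbles=2
Tick 4: [PARSE:P3(v=10,ok=F), VALIDATE:-, TRANSFORM:P2(v=5,ok=T), EMIT:P1(v=0,ok=F)] out:-; bubbles=1
Tick 5: [PARSE:P4(v=1,ok=F), VALIDATE:P3(v=10,ok=F), TRANSFORM:-, EMIT:P2(v=5,ok=T)] out:P1(v=0); bubbles=1
Tick 6: [PARSE:-, VALIDATE:P4(v=1,ok=T), TRANSFORM:P3(v=0,ok=F), EMIT:-] out:P2(v=5); bubbles=2
Tick 7: [PARSE:-, VALIDATE:-, TRANSFORM:P4(v=5,ok=T), EMIT:P3(v=0,ok=F)] out:-; bubbles=2
Tick 8: [PARSE:-, VALIDATE:-, TRANSFORM:-, EMIT:P4(v=5,ok=T)] out:P3(v=0); bubbles=3
Tick 9: [PARSE:-, VALIDATE:-, TRANSFORM:-, EMIT:-] out:P4(v=5); bubbles=4
Total bubble-slots: 20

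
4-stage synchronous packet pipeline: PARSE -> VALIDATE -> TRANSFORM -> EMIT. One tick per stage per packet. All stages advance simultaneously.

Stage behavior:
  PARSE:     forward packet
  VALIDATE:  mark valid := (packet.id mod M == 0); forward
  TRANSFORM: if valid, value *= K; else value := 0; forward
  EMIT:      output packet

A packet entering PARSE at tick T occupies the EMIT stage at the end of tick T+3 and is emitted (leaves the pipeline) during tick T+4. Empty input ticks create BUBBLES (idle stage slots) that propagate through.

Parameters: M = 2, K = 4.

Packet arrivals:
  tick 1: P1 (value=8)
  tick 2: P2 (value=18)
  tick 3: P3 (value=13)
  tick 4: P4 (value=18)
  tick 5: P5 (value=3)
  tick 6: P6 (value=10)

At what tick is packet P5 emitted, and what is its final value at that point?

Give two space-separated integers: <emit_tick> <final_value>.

Answer: 9 0

Derivation:
Tick 1: [PARSE:P1(v=8,ok=F), VALIDATE:-, TRANSFORM:-, EMIT:-] out:-; in:P1
Tick 2: [PARSE:P2(v=18,ok=F), VALIDATE:P1(v=8,ok=F), TRANSFORM:-, EMIT:-] out:-; in:P2
Tick 3: [PARSE:P3(v=13,ok=F), VALIDATE:P2(v=18,ok=T), TRANSFORM:P1(v=0,ok=F), EMIT:-] out:-; in:P3
Tick 4: [PARSE:P4(v=18,ok=F), VALIDATE:P3(v=13,ok=F), TRANSFORM:P2(v=72,ok=T), EMIT:P1(v=0,ok=F)] out:-; in:P4
Tick 5: [PARSE:P5(v=3,ok=F), VALIDATE:P4(v=18,ok=T), TRANSFORM:P3(v=0,ok=F), EMIT:P2(v=72,ok=T)] out:P1(v=0); in:P5
Tick 6: [PARSE:P6(v=10,ok=F), VALIDATE:P5(v=3,ok=F), TRANSFORM:P4(v=72,ok=T), EMIT:P3(v=0,ok=F)] out:P2(v=72); in:P6
Tick 7: [PARSE:-, VALIDATE:P6(v=10,ok=T), TRANSFORM:P5(v=0,ok=F), EMIT:P4(v=72,ok=T)] out:P3(v=0); in:-
Tick 8: [PARSE:-, VALIDATE:-, TRANSFORM:P6(v=40,ok=T), EMIT:P5(v=0,ok=F)] out:P4(v=72); in:-
Tick 9: [PARSE:-, VALIDATE:-, TRANSFORM:-, EMIT:P6(v=40,ok=T)] out:P5(v=0); in:-
Tick 10: [PARSE:-, VALIDATE:-, TRANSFORM:-, EMIT:-] out:P6(v=40); in:-
P5: arrives tick 5, valid=False (id=5, id%2=1), emit tick 9, final value 0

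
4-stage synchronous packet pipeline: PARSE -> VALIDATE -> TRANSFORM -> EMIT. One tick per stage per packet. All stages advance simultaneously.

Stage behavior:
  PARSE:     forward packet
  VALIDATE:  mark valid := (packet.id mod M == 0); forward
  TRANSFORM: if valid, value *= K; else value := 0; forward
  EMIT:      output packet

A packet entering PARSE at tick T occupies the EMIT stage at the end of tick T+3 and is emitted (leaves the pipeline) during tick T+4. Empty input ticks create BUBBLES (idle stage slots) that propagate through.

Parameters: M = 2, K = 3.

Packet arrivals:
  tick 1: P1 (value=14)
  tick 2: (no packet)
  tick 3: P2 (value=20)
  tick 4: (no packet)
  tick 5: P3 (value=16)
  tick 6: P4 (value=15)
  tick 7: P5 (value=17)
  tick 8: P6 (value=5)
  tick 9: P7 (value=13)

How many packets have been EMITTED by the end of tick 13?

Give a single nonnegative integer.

Answer: 7

Derivation:
Tick 1: [PARSE:P1(v=14,ok=F), VALIDATE:-, TRANSFORM:-, EMIT:-] out:-; in:P1
Tick 2: [PARSE:-, VALIDATE:P1(v=14,ok=F), TRANSFORM:-, EMIT:-] out:-; in:-
Tick 3: [PARSE:P2(v=20,ok=F), VALIDATE:-, TRANSFORM:P1(v=0,ok=F), EMIT:-] out:-; in:P2
Tick 4: [PARSE:-, VALIDATE:P2(v=20,ok=T), TRANSFORM:-, EMIT:P1(v=0,ok=F)] out:-; in:-
Tick 5: [PARSE:P3(v=16,ok=F), VALIDATE:-, TRANSFORM:P2(v=60,ok=T), EMIT:-] out:P1(v=0); in:P3
Tick 6: [PARSE:P4(v=15,ok=F), VALIDATE:P3(v=16,ok=F), TRANSFORM:-, EMIT:P2(v=60,ok=T)] out:-; in:P4
Tick 7: [PARSE:P5(v=17,ok=F), VALIDATE:P4(v=15,ok=T), TRANSFORM:P3(v=0,ok=F), EMIT:-] out:P2(v=60); in:P5
Tick 8: [PARSE:P6(v=5,ok=F), VALIDATE:P5(v=17,ok=F), TRANSFORM:P4(v=45,ok=T), EMIT:P3(v=0,ok=F)] out:-; in:P6
Tick 9: [PARSE:P7(v=13,ok=F), VALIDATE:P6(v=5,ok=T), TRANSFORM:P5(v=0,ok=F), EMIT:P4(v=45,ok=T)] out:P3(v=0); in:P7
Tick 10: [PARSE:-, VALIDATE:P7(v=13,ok=F), TRANSFORM:P6(v=15,ok=T), EMIT:P5(v=0,ok=F)] out:P4(v=45); in:-
Tick 11: [PARSE:-, VALIDATE:-, TRANSFORM:P7(v=0,ok=F), EMIT:P6(v=15,ok=T)] out:P5(v=0); in:-
Tick 12: [PARSE:-, VALIDATE:-, TRANSFORM:-, EMIT:P7(v=0,ok=F)] out:P6(v=15); in:-
Tick 13: [PARSE:-, VALIDATE:-, TRANSFORM:-, EMIT:-] out:P7(v=0); in:-
Emitted by tick 13: ['P1', 'P2', 'P3', 'P4', 'P5', 'P6', 'P7']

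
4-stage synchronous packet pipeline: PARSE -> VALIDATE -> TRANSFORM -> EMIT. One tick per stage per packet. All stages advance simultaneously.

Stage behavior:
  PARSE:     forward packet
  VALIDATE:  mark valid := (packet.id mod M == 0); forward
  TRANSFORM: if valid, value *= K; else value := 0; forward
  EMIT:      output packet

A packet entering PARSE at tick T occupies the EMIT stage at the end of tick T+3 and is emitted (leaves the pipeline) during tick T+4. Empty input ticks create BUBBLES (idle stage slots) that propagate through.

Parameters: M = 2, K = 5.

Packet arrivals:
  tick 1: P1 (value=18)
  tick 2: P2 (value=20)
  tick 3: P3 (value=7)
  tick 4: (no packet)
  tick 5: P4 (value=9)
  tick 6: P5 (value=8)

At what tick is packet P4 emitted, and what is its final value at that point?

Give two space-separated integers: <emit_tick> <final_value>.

Answer: 9 45

Derivation:
Tick 1: [PARSE:P1(v=18,ok=F), VALIDATE:-, TRANSFORM:-, EMIT:-] out:-; in:P1
Tick 2: [PARSE:P2(v=20,ok=F), VALIDATE:P1(v=18,ok=F), TRANSFORM:-, EMIT:-] out:-; in:P2
Tick 3: [PARSE:P3(v=7,ok=F), VALIDATE:P2(v=20,ok=T), TRANSFORM:P1(v=0,ok=F), EMIT:-] out:-; in:P3
Tick 4: [PARSE:-, VALIDATE:P3(v=7,ok=F), TRANSFORM:P2(v=100,ok=T), EMIT:P1(v=0,ok=F)] out:-; in:-
Tick 5: [PARSE:P4(v=9,ok=F), VALIDATE:-, TRANSFORM:P3(v=0,ok=F), EMIT:P2(v=100,ok=T)] out:P1(v=0); in:P4
Tick 6: [PARSE:P5(v=8,ok=F), VALIDATE:P4(v=9,ok=T), TRANSFORM:-, EMIT:P3(v=0,ok=F)] out:P2(v=100); in:P5
Tick 7: [PARSE:-, VALIDATE:P5(v=8,ok=F), TRANSFORM:P4(v=45,ok=T), EMIT:-] out:P3(v=0); in:-
Tick 8: [PARSE:-, VALIDATE:-, TRANSFORM:P5(v=0,ok=F), EMIT:P4(v=45,ok=T)] out:-; in:-
Tick 9: [PARSE:-, VALIDATE:-, TRANSFORM:-, EMIT:P5(v=0,ok=F)] out:P4(v=45); in:-
Tick 10: [PARSE:-, VALIDATE:-, TRANSFORM:-, EMIT:-] out:P5(v=0); in:-
P4: arrives tick 5, valid=True (id=4, id%2=0), emit tick 9, final value 45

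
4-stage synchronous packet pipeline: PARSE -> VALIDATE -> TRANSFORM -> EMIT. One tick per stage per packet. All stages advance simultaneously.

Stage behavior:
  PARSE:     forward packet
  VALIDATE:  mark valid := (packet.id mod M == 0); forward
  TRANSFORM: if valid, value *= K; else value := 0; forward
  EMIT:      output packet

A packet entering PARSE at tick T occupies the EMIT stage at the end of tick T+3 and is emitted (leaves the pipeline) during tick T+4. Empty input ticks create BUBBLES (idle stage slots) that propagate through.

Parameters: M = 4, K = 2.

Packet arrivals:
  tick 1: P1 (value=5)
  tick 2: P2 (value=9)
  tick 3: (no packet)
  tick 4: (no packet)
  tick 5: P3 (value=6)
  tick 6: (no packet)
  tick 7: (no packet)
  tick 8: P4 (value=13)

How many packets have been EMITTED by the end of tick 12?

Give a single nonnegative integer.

Tick 1: [PARSE:P1(v=5,ok=F), VALIDATE:-, TRANSFORM:-, EMIT:-] out:-; in:P1
Tick 2: [PARSE:P2(v=9,ok=F), VALIDATE:P1(v=5,ok=F), TRANSFORM:-, EMIT:-] out:-; in:P2
Tick 3: [PARSE:-, VALIDATE:P2(v=9,ok=F), TRANSFORM:P1(v=0,ok=F), EMIT:-] out:-; in:-
Tick 4: [PARSE:-, VALIDATE:-, TRANSFORM:P2(v=0,ok=F), EMIT:P1(v=0,ok=F)] out:-; in:-
Tick 5: [PARSE:P3(v=6,ok=F), VALIDATE:-, TRANSFORM:-, EMIT:P2(v=0,ok=F)] out:P1(v=0); in:P3
Tick 6: [PARSE:-, VALIDATE:P3(v=6,ok=F), TRANSFORM:-, EMIT:-] out:P2(v=0); in:-
Tick 7: [PARSE:-, VALIDATE:-, TRANSFORM:P3(v=0,ok=F), EMIT:-] out:-; in:-
Tick 8: [PARSE:P4(v=13,ok=F), VALIDATE:-, TRANSFORM:-, EMIT:P3(v=0,ok=F)] out:-; in:P4
Tick 9: [PARSE:-, VALIDATE:P4(v=13,ok=T), TRANSFORM:-, EMIT:-] out:P3(v=0); in:-
Tick 10: [PARSE:-, VALIDATE:-, TRANSFORM:P4(v=26,ok=T), EMIT:-] out:-; in:-
Tick 11: [PARSE:-, VALIDATE:-, TRANSFORM:-, EMIT:P4(v=26,ok=T)] out:-; in:-
Tick 12: [PARSE:-, VALIDATE:-, TRANSFORM:-, EMIT:-] out:P4(v=26); in:-
Emitted by tick 12: ['P1', 'P2', 'P3', 'P4']

Answer: 4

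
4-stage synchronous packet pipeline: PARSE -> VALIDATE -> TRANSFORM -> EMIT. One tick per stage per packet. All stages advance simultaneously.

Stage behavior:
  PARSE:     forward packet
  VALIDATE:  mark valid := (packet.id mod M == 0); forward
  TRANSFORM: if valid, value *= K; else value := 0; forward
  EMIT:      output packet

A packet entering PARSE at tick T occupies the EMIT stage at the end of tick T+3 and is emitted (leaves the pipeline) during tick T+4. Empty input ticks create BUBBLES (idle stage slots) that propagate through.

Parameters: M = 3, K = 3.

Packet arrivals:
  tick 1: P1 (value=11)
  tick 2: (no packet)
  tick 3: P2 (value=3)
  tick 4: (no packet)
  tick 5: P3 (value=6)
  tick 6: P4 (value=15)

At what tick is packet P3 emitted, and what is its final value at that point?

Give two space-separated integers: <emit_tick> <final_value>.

Answer: 9 18

Derivation:
Tick 1: [PARSE:P1(v=11,ok=F), VALIDATE:-, TRANSFORM:-, EMIT:-] out:-; in:P1
Tick 2: [PARSE:-, VALIDATE:P1(v=11,ok=F), TRANSFORM:-, EMIT:-] out:-; in:-
Tick 3: [PARSE:P2(v=3,ok=F), VALIDATE:-, TRANSFORM:P1(v=0,ok=F), EMIT:-] out:-; in:P2
Tick 4: [PARSE:-, VALIDATE:P2(v=3,ok=F), TRANSFORM:-, EMIT:P1(v=0,ok=F)] out:-; in:-
Tick 5: [PARSE:P3(v=6,ok=F), VALIDATE:-, TRANSFORM:P2(v=0,ok=F), EMIT:-] out:P1(v=0); in:P3
Tick 6: [PARSE:P4(v=15,ok=F), VALIDATE:P3(v=6,ok=T), TRANSFORM:-, EMIT:P2(v=0,ok=F)] out:-; in:P4
Tick 7: [PARSE:-, VALIDATE:P4(v=15,ok=F), TRANSFORM:P3(v=18,ok=T), EMIT:-] out:P2(v=0); in:-
Tick 8: [PARSE:-, VALIDATE:-, TRANSFORM:P4(v=0,ok=F), EMIT:P3(v=18,ok=T)] out:-; in:-
Tick 9: [PARSE:-, VALIDATE:-, TRANSFORM:-, EMIT:P4(v=0,ok=F)] out:P3(v=18); in:-
Tick 10: [PARSE:-, VALIDATE:-, TRANSFORM:-, EMIT:-] out:P4(v=0); in:-
P3: arrives tick 5, valid=True (id=3, id%3=0), emit tick 9, final value 18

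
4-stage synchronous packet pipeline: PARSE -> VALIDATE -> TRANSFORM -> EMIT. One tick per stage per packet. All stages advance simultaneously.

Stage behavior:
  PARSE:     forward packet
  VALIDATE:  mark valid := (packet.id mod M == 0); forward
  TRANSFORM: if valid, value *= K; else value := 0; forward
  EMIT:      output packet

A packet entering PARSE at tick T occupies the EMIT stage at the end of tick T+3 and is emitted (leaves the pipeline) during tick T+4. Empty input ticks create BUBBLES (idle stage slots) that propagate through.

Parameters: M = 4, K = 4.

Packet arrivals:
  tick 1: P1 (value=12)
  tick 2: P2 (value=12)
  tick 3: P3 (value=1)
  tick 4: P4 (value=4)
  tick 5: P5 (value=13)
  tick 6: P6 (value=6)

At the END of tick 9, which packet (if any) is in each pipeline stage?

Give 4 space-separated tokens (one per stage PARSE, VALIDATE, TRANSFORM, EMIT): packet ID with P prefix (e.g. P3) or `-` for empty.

Answer: - - - P6

Derivation:
Tick 1: [PARSE:P1(v=12,ok=F), VALIDATE:-, TRANSFORM:-, EMIT:-] out:-; in:P1
Tick 2: [PARSE:P2(v=12,ok=F), VALIDATE:P1(v=12,ok=F), TRANSFORM:-, EMIT:-] out:-; in:P2
Tick 3: [PARSE:P3(v=1,ok=F), VALIDATE:P2(v=12,ok=F), TRANSFORM:P1(v=0,ok=F), EMIT:-] out:-; in:P3
Tick 4: [PARSE:P4(v=4,ok=F), VALIDATE:P3(v=1,ok=F), TRANSFORM:P2(v=0,ok=F), EMIT:P1(v=0,ok=F)] out:-; in:P4
Tick 5: [PARSE:P5(v=13,ok=F), VALIDATE:P4(v=4,ok=T), TRANSFORM:P3(v=0,ok=F), EMIT:P2(v=0,ok=F)] out:P1(v=0); in:P5
Tick 6: [PARSE:P6(v=6,ok=F), VALIDATE:P5(v=13,ok=F), TRANSFORM:P4(v=16,ok=T), EMIT:P3(v=0,ok=F)] out:P2(v=0); in:P6
Tick 7: [PARSE:-, VALIDATE:P6(v=6,ok=F), TRANSFORM:P5(v=0,ok=F), EMIT:P4(v=16,ok=T)] out:P3(v=0); in:-
Tick 8: [PARSE:-, VALIDATE:-, TRANSFORM:P6(v=0,ok=F), EMIT:P5(v=0,ok=F)] out:P4(v=16); in:-
Tick 9: [PARSE:-, VALIDATE:-, TRANSFORM:-, EMIT:P6(v=0,ok=F)] out:P5(v=0); in:-
At end of tick 9: ['-', '-', '-', 'P6']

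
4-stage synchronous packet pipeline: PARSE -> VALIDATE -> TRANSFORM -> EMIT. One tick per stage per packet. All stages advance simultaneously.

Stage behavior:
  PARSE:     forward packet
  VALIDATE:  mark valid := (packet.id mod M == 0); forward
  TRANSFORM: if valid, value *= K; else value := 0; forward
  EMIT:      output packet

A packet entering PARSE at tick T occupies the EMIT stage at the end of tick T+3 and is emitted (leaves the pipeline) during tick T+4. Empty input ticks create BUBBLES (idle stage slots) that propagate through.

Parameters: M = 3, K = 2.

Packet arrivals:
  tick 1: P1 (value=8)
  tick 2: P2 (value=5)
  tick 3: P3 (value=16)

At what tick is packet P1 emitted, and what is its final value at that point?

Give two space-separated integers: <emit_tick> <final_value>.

Answer: 5 0

Derivation:
Tick 1: [PARSE:P1(v=8,ok=F), VALIDATE:-, TRANSFORM:-, EMIT:-] out:-; in:P1
Tick 2: [PARSE:P2(v=5,ok=F), VALIDATE:P1(v=8,ok=F), TRANSFORM:-, EMIT:-] out:-; in:P2
Tick 3: [PARSE:P3(v=16,ok=F), VALIDATE:P2(v=5,ok=F), TRANSFORM:P1(v=0,ok=F), EMIT:-] out:-; in:P3
Tick 4: [PARSE:-, VALIDATE:P3(v=16,ok=T), TRANSFORM:P2(v=0,ok=F), EMIT:P1(v=0,ok=F)] out:-; in:-
Tick 5: [PARSE:-, VALIDATE:-, TRANSFORM:P3(v=32,ok=T), EMIT:P2(v=0,ok=F)] out:P1(v=0); in:-
Tick 6: [PARSE:-, VALIDATE:-, TRANSFORM:-, EMIT:P3(v=32,ok=T)] out:P2(v=0); in:-
Tick 7: [PARSE:-, VALIDATE:-, TRANSFORM:-, EMIT:-] out:P3(v=32); in:-
P1: arrives tick 1, valid=False (id=1, id%3=1), emit tick 5, final value 0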